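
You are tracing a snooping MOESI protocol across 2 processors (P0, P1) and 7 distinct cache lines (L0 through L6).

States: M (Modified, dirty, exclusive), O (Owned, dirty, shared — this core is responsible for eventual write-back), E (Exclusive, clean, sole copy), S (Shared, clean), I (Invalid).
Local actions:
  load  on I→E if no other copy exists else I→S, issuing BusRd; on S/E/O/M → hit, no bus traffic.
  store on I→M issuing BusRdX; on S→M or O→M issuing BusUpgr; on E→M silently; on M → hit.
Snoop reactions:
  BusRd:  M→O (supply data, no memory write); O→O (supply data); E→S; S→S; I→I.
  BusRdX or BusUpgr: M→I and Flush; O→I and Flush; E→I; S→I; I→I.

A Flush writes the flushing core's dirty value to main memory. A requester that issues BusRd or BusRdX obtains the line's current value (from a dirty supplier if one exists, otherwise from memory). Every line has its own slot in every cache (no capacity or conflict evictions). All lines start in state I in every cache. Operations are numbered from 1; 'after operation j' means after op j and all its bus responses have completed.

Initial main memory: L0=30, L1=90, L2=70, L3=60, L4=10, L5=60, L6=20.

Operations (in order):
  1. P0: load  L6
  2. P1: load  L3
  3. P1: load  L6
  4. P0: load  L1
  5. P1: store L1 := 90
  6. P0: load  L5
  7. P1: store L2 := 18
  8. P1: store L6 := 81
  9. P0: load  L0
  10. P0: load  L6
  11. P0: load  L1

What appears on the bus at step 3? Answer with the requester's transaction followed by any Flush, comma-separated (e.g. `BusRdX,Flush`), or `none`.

step 1: P0: load  L6  ⟶  EI  (L6)  txn=BusRd  M[L6]=20
step 2: P1: load  L3  ⟶  IE  (L3)  txn=BusRd  M[L3]=60
step 3: P1: load  L6  ⟶  SS  (L6)  txn=BusRd  M[L6]=20
step 4: P0: load  L1  ⟶  EI  (L1)  txn=BusRd  M[L1]=90
step 5: P1: store L1 := 90  ⟶  IM  (L1)  txn=BusRdX  M[L1]=90
step 6: P0: load  L5  ⟶  EI  (L5)  txn=BusRd  M[L5]=60
step 7: P1: store L2 := 18  ⟶  IM  (L2)  txn=BusRdX  M[L2]=70
step 8: P1: store L6 := 81  ⟶  IM  (L6)  txn=BusUpgr  M[L6]=20
step 9: P0: load  L0  ⟶  EI  (L0)  txn=BusRd  M[L0]=30
step 10: P0: load  L6  ⟶  SO  (L6)  txn=BusRd  M[L6]=20
step 11: P0: load  L1  ⟶  SO  (L1)  txn=BusRd  M[L1]=90

bus = BusRd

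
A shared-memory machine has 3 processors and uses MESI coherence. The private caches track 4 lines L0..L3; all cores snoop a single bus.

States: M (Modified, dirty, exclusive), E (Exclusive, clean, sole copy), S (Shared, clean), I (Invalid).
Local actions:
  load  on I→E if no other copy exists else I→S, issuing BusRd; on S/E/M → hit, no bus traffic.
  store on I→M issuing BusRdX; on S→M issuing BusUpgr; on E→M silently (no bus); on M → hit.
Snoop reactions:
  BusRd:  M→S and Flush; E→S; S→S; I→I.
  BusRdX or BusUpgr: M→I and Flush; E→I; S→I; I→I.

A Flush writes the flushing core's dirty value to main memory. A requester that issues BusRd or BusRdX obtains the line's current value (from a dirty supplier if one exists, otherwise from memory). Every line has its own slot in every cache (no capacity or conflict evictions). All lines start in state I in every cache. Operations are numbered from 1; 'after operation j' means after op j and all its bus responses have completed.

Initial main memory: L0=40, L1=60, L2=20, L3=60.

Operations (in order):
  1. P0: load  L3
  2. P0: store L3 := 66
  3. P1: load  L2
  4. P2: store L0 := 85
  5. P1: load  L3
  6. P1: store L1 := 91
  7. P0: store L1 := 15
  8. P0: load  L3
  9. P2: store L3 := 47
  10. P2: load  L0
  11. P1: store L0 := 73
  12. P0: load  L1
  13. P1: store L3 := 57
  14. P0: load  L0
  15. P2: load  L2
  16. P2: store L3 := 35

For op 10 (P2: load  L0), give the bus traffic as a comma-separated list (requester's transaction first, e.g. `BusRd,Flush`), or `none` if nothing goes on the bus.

bus = none

[1] P0: load  L3 | P0:E(60), P1:I, P2:I | bus: BusRd
[2] P0: store L3 := 66 | P0:M(66), P1:I, P2:I | bus: none
[3] P1: load  L2 | P0:I, P1:E(20), P2:I | bus: BusRd
[4] P2: store L0 := 85 | P0:I, P1:I, P2:M(85) | bus: BusRdX
[5] P1: load  L3 | P0:S(66), P1:S(66), P2:I | bus: BusRd,Flush
[6] P1: store L1 := 91 | P0:I, P1:M(91), P2:I | bus: BusRdX
[7] P0: store L1 := 15 | P0:M(15), P1:I, P2:I | bus: BusRdX,Flush
[8] P0: load  L3 | P0:S(66), P1:S(66), P2:I | bus: none
[9] P2: store L3 := 47 | P0:I, P1:I, P2:M(47) | bus: BusRdX
[10] P2: load  L0 | P0:I, P1:I, P2:M(85) | bus: none
[11] P1: store L0 := 73 | P0:I, P1:M(73), P2:I | bus: BusRdX,Flush
[12] P0: load  L1 | P0:M(15), P1:I, P2:I | bus: none
[13] P1: store L3 := 57 | P0:I, P1:M(57), P2:I | bus: BusRdX,Flush
[14] P0: load  L0 | P0:S(73), P1:S(73), P2:I | bus: BusRd,Flush
[15] P2: load  L2 | P0:I, P1:S(20), P2:S(20) | bus: BusRd
[16] P2: store L3 := 35 | P0:I, P1:I, P2:M(35) | bus: BusRdX,Flush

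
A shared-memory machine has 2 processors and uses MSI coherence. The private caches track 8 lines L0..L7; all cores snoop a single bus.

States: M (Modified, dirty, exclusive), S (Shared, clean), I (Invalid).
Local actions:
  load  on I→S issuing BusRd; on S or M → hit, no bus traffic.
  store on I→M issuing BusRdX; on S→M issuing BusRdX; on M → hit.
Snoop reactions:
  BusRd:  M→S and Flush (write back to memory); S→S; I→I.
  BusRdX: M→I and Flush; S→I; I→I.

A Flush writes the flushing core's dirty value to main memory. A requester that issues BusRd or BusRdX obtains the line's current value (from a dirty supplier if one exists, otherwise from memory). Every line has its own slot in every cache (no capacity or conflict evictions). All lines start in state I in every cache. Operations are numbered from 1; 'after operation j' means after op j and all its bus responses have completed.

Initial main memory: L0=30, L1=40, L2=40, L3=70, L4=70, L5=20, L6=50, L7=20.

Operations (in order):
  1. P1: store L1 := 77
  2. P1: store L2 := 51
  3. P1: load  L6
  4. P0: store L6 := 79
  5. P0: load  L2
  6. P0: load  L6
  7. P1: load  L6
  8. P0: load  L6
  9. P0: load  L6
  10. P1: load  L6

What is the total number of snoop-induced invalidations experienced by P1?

  op1 P1: store L1 := 77 → I/M on L1; bus BusRdX; mem=40
  op2 P1: store L2 := 51 → I/M on L2; bus BusRdX; mem=40
  op3 P1: load  L6 → I/S on L6; bus BusRd; mem=50
  op4 P0: store L6 := 79 → M/I on L6; bus BusRdX; mem=50
  op5 P0: load  L2 → S/S on L2; bus BusRd Flush; mem=51
  op6 P0: load  L6 → M/I on L6; bus (none); mem=50
  op7 P1: load  L6 → S/S on L6; bus BusRd Flush; mem=79
  op8 P0: load  L6 → S/S on L6; bus (none); mem=79
  op9 P0: load  L6 → S/S on L6; bus (none); mem=79
  op10 P1: load  L6 → S/S on L6; bus (none); mem=79

invalidations = 1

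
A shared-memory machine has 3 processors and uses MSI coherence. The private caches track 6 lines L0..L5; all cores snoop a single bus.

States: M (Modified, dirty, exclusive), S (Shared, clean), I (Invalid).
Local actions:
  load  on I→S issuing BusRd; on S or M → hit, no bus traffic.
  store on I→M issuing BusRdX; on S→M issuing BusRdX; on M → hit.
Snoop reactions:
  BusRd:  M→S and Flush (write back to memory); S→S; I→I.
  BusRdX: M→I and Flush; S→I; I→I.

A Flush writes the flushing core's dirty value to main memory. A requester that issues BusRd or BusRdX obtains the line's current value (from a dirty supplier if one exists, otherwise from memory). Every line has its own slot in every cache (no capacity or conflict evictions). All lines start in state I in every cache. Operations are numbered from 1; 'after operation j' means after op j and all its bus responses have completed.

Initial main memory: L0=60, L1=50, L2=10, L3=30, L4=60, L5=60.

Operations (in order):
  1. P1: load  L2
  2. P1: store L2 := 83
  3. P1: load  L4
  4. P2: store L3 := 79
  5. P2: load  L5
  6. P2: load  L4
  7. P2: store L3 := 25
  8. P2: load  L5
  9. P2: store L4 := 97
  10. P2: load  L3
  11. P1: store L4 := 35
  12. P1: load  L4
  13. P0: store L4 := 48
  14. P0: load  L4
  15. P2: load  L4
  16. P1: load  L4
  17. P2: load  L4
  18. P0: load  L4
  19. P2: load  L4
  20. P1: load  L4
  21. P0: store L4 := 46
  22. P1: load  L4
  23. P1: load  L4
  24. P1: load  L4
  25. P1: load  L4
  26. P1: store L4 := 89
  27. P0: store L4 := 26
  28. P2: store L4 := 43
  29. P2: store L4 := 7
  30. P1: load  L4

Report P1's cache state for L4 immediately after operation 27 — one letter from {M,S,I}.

  op1 P1: load  L2 → I/S/I on L2; bus BusRd; mem=10
  op2 P1: store L2 := 83 → I/M/I on L2; bus BusRdX; mem=10
  op3 P1: load  L4 → I/S/I on L4; bus BusRd; mem=60
  op4 P2: store L3 := 79 → I/I/M on L3; bus BusRdX; mem=30
  op5 P2: load  L5 → I/I/S on L5; bus BusRd; mem=60
  op6 P2: load  L4 → I/S/S on L4; bus BusRd; mem=60
  op7 P2: store L3 := 25 → I/I/M on L3; bus (none); mem=30
  op8 P2: load  L5 → I/I/S on L5; bus (none); mem=60
  op9 P2: store L4 := 97 → I/I/M on L4; bus BusRdX; mem=60
  op10 P2: load  L3 → I/I/M on L3; bus (none); mem=30
  op11 P1: store L4 := 35 → I/M/I on L4; bus BusRdX Flush; mem=97
  op12 P1: load  L4 → I/M/I on L4; bus (none); mem=97
  op13 P0: store L4 := 48 → M/I/I on L4; bus BusRdX Flush; mem=35
  op14 P0: load  L4 → M/I/I on L4; bus (none); mem=35
  op15 P2: load  L4 → S/I/S on L4; bus BusRd Flush; mem=48
  op16 P1: load  L4 → S/S/S on L4; bus BusRd; mem=48
  op17 P2: load  L4 → S/S/S on L4; bus (none); mem=48
  op18 P0: load  L4 → S/S/S on L4; bus (none); mem=48
  op19 P2: load  L4 → S/S/S on L4; bus (none); mem=48
  op20 P1: load  L4 → S/S/S on L4; bus (none); mem=48
  op21 P0: store L4 := 46 → M/I/I on L4; bus BusRdX; mem=48
  op22 P1: load  L4 → S/S/I on L4; bus BusRd Flush; mem=46
  op23 P1: load  L4 → S/S/I on L4; bus (none); mem=46
  op24 P1: load  L4 → S/S/I on L4; bus (none); mem=46
  op25 P1: load  L4 → S/S/I on L4; bus (none); mem=46
  op26 P1: store L4 := 89 → I/M/I on L4; bus BusRdX; mem=46
  op27 P0: store L4 := 26 → M/I/I on L4; bus BusRdX Flush; mem=89
  op28 P2: store L4 := 43 → I/I/M on L4; bus BusRdX Flush; mem=26
  op29 P2: store L4 := 7 → I/I/M on L4; bus (none); mem=26
  op30 P1: load  L4 → I/S/S on L4; bus BusRd Flush; mem=7

state = I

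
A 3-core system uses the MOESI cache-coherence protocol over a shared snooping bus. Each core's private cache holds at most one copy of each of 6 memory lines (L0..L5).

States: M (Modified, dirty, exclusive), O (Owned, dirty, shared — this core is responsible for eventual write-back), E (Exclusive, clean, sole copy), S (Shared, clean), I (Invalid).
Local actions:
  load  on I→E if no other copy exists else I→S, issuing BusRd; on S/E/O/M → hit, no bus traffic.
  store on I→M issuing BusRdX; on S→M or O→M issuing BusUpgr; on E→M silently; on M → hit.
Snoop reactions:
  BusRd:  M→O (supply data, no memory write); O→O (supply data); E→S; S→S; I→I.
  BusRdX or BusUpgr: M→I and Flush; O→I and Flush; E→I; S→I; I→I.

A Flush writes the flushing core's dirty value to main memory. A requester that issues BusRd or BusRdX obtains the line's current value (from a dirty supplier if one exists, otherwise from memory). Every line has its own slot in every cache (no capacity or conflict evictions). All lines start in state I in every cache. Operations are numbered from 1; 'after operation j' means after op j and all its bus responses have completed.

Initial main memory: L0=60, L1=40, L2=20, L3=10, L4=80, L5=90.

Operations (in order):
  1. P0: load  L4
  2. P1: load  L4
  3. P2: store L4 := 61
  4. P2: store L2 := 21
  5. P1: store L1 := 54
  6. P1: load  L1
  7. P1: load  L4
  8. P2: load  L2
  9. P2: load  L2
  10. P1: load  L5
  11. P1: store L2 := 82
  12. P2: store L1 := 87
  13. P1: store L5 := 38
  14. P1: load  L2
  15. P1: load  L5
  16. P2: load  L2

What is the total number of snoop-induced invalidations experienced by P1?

invalidations = 2

1. P0: load  L4  bus=[BusRd]  L4: P0=E P1=I P2=I  mem[L4]=80
2. P1: load  L4  bus=[BusRd]  L4: P0=S P1=S P2=I  mem[L4]=80
3. P2: store L4 := 61  bus=[BusRdX]  L4: P0=I P1=I P2=M  mem[L4]=80
4. P2: store L2 := 21  bus=[BusRdX]  L2: P0=I P1=I P2=M  mem[L2]=20
5. P1: store L1 := 54  bus=[BusRdX]  L1: P0=I P1=M P2=I  mem[L1]=40
6. P1: load  L1  bus=[-]  L1: P0=I P1=M P2=I  mem[L1]=40
7. P1: load  L4  bus=[BusRd]  L4: P0=I P1=S P2=O  mem[L4]=80
8. P2: load  L2  bus=[-]  L2: P0=I P1=I P2=M  mem[L2]=20
9. P2: load  L2  bus=[-]  L2: P0=I P1=I P2=M  mem[L2]=20
10. P1: load  L5  bus=[BusRd]  L5: P0=I P1=E P2=I  mem[L5]=90
11. P1: store L2 := 82  bus=[BusRdX,Flush]  L2: P0=I P1=M P2=I  mem[L2]=21
12. P2: store L1 := 87  bus=[BusRdX,Flush]  L1: P0=I P1=I P2=M  mem[L1]=54
13. P1: store L5 := 38  bus=[-]  L5: P0=I P1=M P2=I  mem[L5]=90
14. P1: load  L2  bus=[-]  L2: P0=I P1=M P2=I  mem[L2]=21
15. P1: load  L5  bus=[-]  L5: P0=I P1=M P2=I  mem[L5]=90
16. P2: load  L2  bus=[BusRd]  L2: P0=I P1=O P2=S  mem[L2]=21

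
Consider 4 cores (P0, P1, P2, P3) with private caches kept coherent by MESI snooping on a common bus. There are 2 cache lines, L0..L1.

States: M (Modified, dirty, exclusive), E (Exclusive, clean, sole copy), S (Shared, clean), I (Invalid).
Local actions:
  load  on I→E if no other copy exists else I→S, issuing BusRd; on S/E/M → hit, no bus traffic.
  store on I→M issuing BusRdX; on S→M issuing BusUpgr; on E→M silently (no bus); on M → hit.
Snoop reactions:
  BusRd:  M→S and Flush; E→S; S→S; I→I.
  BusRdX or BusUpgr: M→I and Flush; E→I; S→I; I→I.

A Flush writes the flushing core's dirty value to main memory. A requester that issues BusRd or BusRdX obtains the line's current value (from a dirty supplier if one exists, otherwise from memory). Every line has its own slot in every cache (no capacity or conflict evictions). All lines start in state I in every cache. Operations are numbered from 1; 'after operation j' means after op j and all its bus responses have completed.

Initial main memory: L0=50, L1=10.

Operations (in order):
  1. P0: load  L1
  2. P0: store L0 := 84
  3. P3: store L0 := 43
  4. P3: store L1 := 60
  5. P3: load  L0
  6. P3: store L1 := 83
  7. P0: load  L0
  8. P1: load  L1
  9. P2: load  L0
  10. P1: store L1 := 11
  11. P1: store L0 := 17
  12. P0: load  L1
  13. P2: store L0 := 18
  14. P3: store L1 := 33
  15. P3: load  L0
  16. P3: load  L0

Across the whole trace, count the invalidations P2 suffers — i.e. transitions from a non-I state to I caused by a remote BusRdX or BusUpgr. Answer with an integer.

invalidations = 1

1. P0: load  L1  bus=[BusRd]  L1: P0=E P1=I P2=I P3=I  mem[L1]=10
2. P0: store L0 := 84  bus=[BusRdX]  L0: P0=M P1=I P2=I P3=I  mem[L0]=50
3. P3: store L0 := 43  bus=[BusRdX,Flush]  L0: P0=I P1=I P2=I P3=M  mem[L0]=84
4. P3: store L1 := 60  bus=[BusRdX]  L1: P0=I P1=I P2=I P3=M  mem[L1]=10
5. P3: load  L0  bus=[-]  L0: P0=I P1=I P2=I P3=M  mem[L0]=84
6. P3: store L1 := 83  bus=[-]  L1: P0=I P1=I P2=I P3=M  mem[L1]=10
7. P0: load  L0  bus=[BusRd,Flush]  L0: P0=S P1=I P2=I P3=S  mem[L0]=43
8. P1: load  L1  bus=[BusRd,Flush]  L1: P0=I P1=S P2=I P3=S  mem[L1]=83
9. P2: load  L0  bus=[BusRd]  L0: P0=S P1=I P2=S P3=S  mem[L0]=43
10. P1: store L1 := 11  bus=[BusUpgr]  L1: P0=I P1=M P2=I P3=I  mem[L1]=83
11. P1: store L0 := 17  bus=[BusRdX]  L0: P0=I P1=M P2=I P3=I  mem[L0]=43
12. P0: load  L1  bus=[BusRd,Flush]  L1: P0=S P1=S P2=I P3=I  mem[L1]=11
13. P2: store L0 := 18  bus=[BusRdX,Flush]  L0: P0=I P1=I P2=M P3=I  mem[L0]=17
14. P3: store L1 := 33  bus=[BusRdX]  L1: P0=I P1=I P2=I P3=M  mem[L1]=11
15. P3: load  L0  bus=[BusRd,Flush]  L0: P0=I P1=I P2=S P3=S  mem[L0]=18
16. P3: load  L0  bus=[-]  L0: P0=I P1=I P2=S P3=S  mem[L0]=18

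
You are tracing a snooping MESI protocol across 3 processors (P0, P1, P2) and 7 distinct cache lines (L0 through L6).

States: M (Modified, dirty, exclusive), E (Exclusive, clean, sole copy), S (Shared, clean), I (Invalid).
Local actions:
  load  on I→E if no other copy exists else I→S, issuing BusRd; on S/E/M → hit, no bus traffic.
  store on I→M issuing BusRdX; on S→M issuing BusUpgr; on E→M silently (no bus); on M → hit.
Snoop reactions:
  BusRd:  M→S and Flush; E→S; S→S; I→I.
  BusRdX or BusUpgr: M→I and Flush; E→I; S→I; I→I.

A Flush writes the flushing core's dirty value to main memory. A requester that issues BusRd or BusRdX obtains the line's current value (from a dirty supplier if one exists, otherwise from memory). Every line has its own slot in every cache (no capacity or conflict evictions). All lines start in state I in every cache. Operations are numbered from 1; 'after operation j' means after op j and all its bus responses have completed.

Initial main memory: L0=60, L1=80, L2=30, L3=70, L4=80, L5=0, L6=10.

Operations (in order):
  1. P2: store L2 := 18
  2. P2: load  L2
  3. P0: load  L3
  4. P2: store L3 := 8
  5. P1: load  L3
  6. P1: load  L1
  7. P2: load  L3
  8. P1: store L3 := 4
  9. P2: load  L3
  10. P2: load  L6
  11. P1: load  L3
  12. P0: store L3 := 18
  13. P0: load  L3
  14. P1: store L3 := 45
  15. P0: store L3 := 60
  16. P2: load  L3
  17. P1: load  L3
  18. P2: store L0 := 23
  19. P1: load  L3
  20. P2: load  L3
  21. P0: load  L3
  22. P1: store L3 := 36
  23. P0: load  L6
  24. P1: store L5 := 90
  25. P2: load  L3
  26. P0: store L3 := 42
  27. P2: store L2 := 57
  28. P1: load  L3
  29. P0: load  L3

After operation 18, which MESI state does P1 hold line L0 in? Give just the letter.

state = I

  op1 P2: store L2 := 18 → I/I/M on L2; bus BusRdX; mem=30
  op2 P2: load  L2 → I/I/M on L2; bus (none); mem=30
  op3 P0: load  L3 → E/I/I on L3; bus BusRd; mem=70
  op4 P2: store L3 := 8 → I/I/M on L3; bus BusRdX; mem=70
  op5 P1: load  L3 → I/S/S on L3; bus BusRd Flush; mem=8
  op6 P1: load  L1 → I/E/I on L1; bus BusRd; mem=80
  op7 P2: load  L3 → I/S/S on L3; bus (none); mem=8
  op8 P1: store L3 := 4 → I/M/I on L3; bus BusUpgr; mem=8
  op9 P2: load  L3 → I/S/S on L3; bus BusRd Flush; mem=4
  op10 P2: load  L6 → I/I/E on L6; bus BusRd; mem=10
  op11 P1: load  L3 → I/S/S on L3; bus (none); mem=4
  op12 P0: store L3 := 18 → M/I/I on L3; bus BusRdX; mem=4
  op13 P0: load  L3 → M/I/I on L3; bus (none); mem=4
  op14 P1: store L3 := 45 → I/M/I on L3; bus BusRdX Flush; mem=18
  op15 P0: store L3 := 60 → M/I/I on L3; bus BusRdX Flush; mem=45
  op16 P2: load  L3 → S/I/S on L3; bus BusRd Flush; mem=60
  op17 P1: load  L3 → S/S/S on L3; bus BusRd; mem=60
  op18 P2: store L0 := 23 → I/I/M on L0; bus BusRdX; mem=60
  op19 P1: load  L3 → S/S/S on L3; bus (none); mem=60
  op20 P2: load  L3 → S/S/S on L3; bus (none); mem=60
  op21 P0: load  L3 → S/S/S on L3; bus (none); mem=60
  op22 P1: store L3 := 36 → I/M/I on L3; bus BusUpgr; mem=60
  op23 P0: load  L6 → S/I/S on L6; bus BusRd; mem=10
  op24 P1: store L5 := 90 → I/M/I on L5; bus BusRdX; mem=0
  op25 P2: load  L3 → I/S/S on L3; bus BusRd Flush; mem=36
  op26 P0: store L3 := 42 → M/I/I on L3; bus BusRdX; mem=36
  op27 P2: store L2 := 57 → I/I/M on L2; bus (none); mem=30
  op28 P1: load  L3 → S/S/I on L3; bus BusRd Flush; mem=42
  op29 P0: load  L3 → S/S/I on L3; bus (none); mem=42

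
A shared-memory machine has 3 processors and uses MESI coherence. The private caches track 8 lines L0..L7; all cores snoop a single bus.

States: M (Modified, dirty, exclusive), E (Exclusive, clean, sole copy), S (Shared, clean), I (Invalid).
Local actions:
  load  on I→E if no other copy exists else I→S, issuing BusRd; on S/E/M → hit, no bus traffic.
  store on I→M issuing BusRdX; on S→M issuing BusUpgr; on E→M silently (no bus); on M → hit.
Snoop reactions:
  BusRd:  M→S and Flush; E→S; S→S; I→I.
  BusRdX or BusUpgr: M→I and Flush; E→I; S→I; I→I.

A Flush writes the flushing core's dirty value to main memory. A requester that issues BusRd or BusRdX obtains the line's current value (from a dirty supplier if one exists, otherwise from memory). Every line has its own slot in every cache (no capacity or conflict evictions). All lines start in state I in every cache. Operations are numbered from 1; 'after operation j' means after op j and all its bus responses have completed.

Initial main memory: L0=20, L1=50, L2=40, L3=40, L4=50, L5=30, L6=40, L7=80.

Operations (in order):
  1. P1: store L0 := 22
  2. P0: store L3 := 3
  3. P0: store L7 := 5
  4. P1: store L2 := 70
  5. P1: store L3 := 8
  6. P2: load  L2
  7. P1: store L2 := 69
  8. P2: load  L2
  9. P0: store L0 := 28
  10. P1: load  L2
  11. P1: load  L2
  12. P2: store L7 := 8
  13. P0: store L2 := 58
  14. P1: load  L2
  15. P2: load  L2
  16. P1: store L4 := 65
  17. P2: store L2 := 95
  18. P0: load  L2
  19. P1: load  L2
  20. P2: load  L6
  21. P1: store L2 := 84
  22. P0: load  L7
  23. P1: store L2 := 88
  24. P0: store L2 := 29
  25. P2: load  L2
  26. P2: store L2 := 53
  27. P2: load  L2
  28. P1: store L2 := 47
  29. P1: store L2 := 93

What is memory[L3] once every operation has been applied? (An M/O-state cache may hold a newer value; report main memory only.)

memory[L3] = 3

1. P1: store L0 := 22  bus=[BusRdX]  L0: P0=I P1=M P2=I  mem[L0]=20
2. P0: store L3 := 3  bus=[BusRdX]  L3: P0=M P1=I P2=I  mem[L3]=40
3. P0: store L7 := 5  bus=[BusRdX]  L7: P0=M P1=I P2=I  mem[L7]=80
4. P1: store L2 := 70  bus=[BusRdX]  L2: P0=I P1=M P2=I  mem[L2]=40
5. P1: store L3 := 8  bus=[BusRdX,Flush]  L3: P0=I P1=M P2=I  mem[L3]=3
6. P2: load  L2  bus=[BusRd,Flush]  L2: P0=I P1=S P2=S  mem[L2]=70
7. P1: store L2 := 69  bus=[BusUpgr]  L2: P0=I P1=M P2=I  mem[L2]=70
8. P2: load  L2  bus=[BusRd,Flush]  L2: P0=I P1=S P2=S  mem[L2]=69
9. P0: store L0 := 28  bus=[BusRdX,Flush]  L0: P0=M P1=I P2=I  mem[L0]=22
10. P1: load  L2  bus=[-]  L2: P0=I P1=S P2=S  mem[L2]=69
11. P1: load  L2  bus=[-]  L2: P0=I P1=S P2=S  mem[L2]=69
12. P2: store L7 := 8  bus=[BusRdX,Flush]  L7: P0=I P1=I P2=M  mem[L7]=5
13. P0: store L2 := 58  bus=[BusRdX]  L2: P0=M P1=I P2=I  mem[L2]=69
14. P1: load  L2  bus=[BusRd,Flush]  L2: P0=S P1=S P2=I  mem[L2]=58
15. P2: load  L2  bus=[BusRd]  L2: P0=S P1=S P2=S  mem[L2]=58
16. P1: store L4 := 65  bus=[BusRdX]  L4: P0=I P1=M P2=I  mem[L4]=50
17. P2: store L2 := 95  bus=[BusUpgr]  L2: P0=I P1=I P2=M  mem[L2]=58
18. P0: load  L2  bus=[BusRd,Flush]  L2: P0=S P1=I P2=S  mem[L2]=95
19. P1: load  L2  bus=[BusRd]  L2: P0=S P1=S P2=S  mem[L2]=95
20. P2: load  L6  bus=[BusRd]  L6: P0=I P1=I P2=E  mem[L6]=40
21. P1: store L2 := 84  bus=[BusUpgr]  L2: P0=I P1=M P2=I  mem[L2]=95
22. P0: load  L7  bus=[BusRd,Flush]  L7: P0=S P1=I P2=S  mem[L7]=8
23. P1: store L2 := 88  bus=[-]  L2: P0=I P1=M P2=I  mem[L2]=95
24. P0: store L2 := 29  bus=[BusRdX,Flush]  L2: P0=M P1=I P2=I  mem[L2]=88
25. P2: load  L2  bus=[BusRd,Flush]  L2: P0=S P1=I P2=S  mem[L2]=29
26. P2: store L2 := 53  bus=[BusUpgr]  L2: P0=I P1=I P2=M  mem[L2]=29
27. P2: load  L2  bus=[-]  L2: P0=I P1=I P2=M  mem[L2]=29
28. P1: store L2 := 47  bus=[BusRdX,Flush]  L2: P0=I P1=M P2=I  mem[L2]=53
29. P1: store L2 := 93  bus=[-]  L2: P0=I P1=M P2=I  mem[L2]=53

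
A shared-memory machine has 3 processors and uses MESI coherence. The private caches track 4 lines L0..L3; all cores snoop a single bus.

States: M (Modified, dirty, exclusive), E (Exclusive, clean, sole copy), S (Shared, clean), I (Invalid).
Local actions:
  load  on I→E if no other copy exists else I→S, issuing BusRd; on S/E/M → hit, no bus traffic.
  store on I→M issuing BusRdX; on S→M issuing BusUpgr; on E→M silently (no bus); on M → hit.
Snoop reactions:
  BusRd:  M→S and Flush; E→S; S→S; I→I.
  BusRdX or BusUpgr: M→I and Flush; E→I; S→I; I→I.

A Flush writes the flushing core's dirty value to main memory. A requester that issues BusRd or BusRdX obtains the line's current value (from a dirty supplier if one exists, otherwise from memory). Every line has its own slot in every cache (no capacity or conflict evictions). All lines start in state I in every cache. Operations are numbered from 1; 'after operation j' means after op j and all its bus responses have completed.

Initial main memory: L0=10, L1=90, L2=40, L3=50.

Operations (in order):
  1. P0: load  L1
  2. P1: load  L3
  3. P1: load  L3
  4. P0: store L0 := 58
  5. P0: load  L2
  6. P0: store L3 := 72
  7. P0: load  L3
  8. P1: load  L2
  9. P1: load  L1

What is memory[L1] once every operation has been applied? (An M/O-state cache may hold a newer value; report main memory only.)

[1] P0: load  L1 | P0:E(90), P1:I, P2:I | bus: BusRd
[2] P1: load  L3 | P0:I, P1:E(50), P2:I | bus: BusRd
[3] P1: load  L3 | P0:I, P1:E(50), P2:I | bus: none
[4] P0: store L0 := 58 | P0:M(58), P1:I, P2:I | bus: BusRdX
[5] P0: load  L2 | P0:E(40), P1:I, P2:I | bus: BusRd
[6] P0: store L3 := 72 | P0:M(72), P1:I, P2:I | bus: BusRdX
[7] P0: load  L3 | P0:M(72), P1:I, P2:I | bus: none
[8] P1: load  L2 | P0:S(40), P1:S(40), P2:I | bus: BusRd
[9] P1: load  L1 | P0:S(90), P1:S(90), P2:I | bus: BusRd

memory[L1] = 90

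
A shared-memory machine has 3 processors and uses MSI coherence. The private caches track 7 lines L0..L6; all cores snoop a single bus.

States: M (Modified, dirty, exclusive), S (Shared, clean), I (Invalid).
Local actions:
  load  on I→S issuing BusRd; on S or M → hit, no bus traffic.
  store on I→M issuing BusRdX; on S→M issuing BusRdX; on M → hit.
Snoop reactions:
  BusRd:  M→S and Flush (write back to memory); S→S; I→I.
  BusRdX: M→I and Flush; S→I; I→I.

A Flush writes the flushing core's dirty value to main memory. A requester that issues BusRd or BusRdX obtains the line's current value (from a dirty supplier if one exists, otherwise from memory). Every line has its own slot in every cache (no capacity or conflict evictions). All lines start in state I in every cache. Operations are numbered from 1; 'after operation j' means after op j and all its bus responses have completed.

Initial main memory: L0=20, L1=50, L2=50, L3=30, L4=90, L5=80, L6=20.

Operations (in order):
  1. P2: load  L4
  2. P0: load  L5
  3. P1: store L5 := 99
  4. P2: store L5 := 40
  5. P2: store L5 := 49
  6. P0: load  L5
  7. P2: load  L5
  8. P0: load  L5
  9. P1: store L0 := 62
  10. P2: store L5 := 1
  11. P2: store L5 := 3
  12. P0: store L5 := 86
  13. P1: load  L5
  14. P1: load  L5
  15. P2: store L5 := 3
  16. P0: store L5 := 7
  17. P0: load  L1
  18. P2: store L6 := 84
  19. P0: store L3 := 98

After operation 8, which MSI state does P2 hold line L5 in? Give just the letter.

state = S

[1] P2: load  L4 | P0:I, P1:I, P2:S(90) | bus: BusRd
[2] P0: load  L5 | P0:S(80), P1:I, P2:I | bus: BusRd
[3] P1: store L5 := 99 | P0:I, P1:M(99), P2:I | bus: BusRdX
[4] P2: store L5 := 40 | P0:I, P1:I, P2:M(40) | bus: BusRdX,Flush
[5] P2: store L5 := 49 | P0:I, P1:I, P2:M(49) | bus: none
[6] P0: load  L5 | P0:S(49), P1:I, P2:S(49) | bus: BusRd,Flush
[7] P2: load  L5 | P0:S(49), P1:I, P2:S(49) | bus: none
[8] P0: load  L5 | P0:S(49), P1:I, P2:S(49) | bus: none
[9] P1: store L0 := 62 | P0:I, P1:M(62), P2:I | bus: BusRdX
[10] P2: store L5 := 1 | P0:I, P1:I, P2:M(1) | bus: BusRdX
[11] P2: store L5 := 3 | P0:I, P1:I, P2:M(3) | bus: none
[12] P0: store L5 := 86 | P0:M(86), P1:I, P2:I | bus: BusRdX,Flush
[13] P1: load  L5 | P0:S(86), P1:S(86), P2:I | bus: BusRd,Flush
[14] P1: load  L5 | P0:S(86), P1:S(86), P2:I | bus: none
[15] P2: store L5 := 3 | P0:I, P1:I, P2:M(3) | bus: BusRdX
[16] P0: store L5 := 7 | P0:M(7), P1:I, P2:I | bus: BusRdX,Flush
[17] P0: load  L1 | P0:S(50), P1:I, P2:I | bus: BusRd
[18] P2: store L6 := 84 | P0:I, P1:I, P2:M(84) | bus: BusRdX
[19] P0: store L3 := 98 | P0:M(98), P1:I, P2:I | bus: BusRdX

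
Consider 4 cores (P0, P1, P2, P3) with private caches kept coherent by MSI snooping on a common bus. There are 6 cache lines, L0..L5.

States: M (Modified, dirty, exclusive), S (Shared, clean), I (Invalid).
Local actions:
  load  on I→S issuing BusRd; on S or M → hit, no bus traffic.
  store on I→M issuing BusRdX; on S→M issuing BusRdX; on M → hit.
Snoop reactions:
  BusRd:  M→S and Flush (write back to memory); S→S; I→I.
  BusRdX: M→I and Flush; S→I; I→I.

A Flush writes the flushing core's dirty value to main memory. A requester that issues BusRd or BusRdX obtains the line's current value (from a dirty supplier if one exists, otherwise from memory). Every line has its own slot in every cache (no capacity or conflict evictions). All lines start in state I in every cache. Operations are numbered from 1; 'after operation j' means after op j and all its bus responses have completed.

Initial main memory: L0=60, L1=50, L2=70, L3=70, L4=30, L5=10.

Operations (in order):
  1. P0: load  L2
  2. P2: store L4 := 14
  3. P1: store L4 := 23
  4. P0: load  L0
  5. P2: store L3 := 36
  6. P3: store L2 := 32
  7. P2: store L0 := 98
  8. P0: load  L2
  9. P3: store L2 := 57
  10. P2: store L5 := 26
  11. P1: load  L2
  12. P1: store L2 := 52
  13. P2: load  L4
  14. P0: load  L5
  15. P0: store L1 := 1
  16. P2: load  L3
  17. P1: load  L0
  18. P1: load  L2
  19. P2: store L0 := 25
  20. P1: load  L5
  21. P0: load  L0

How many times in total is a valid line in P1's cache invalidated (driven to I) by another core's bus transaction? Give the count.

step 1: P0: load  L2  ⟶  SIII  (L2)  txn=BusRd  M[L2]=70
step 2: P2: store L4 := 14  ⟶  IIMI  (L4)  txn=BusRdX  M[L4]=30
step 3: P1: store L4 := 23  ⟶  IMII  (L4)  txn=BusRdX+Flush  M[L4]=14
step 4: P0: load  L0  ⟶  SIII  (L0)  txn=BusRd  M[L0]=60
step 5: P2: store L3 := 36  ⟶  IIMI  (L3)  txn=BusRdX  M[L3]=70
step 6: P3: store L2 := 32  ⟶  IIIM  (L2)  txn=BusRdX  M[L2]=70
step 7: P2: store L0 := 98  ⟶  IIMI  (L0)  txn=BusRdX  M[L0]=60
step 8: P0: load  L2  ⟶  SIIS  (L2)  txn=BusRd+Flush  M[L2]=32
step 9: P3: store L2 := 57  ⟶  IIIM  (L2)  txn=BusRdX  M[L2]=32
step 10: P2: store L5 := 26  ⟶  IIMI  (L5)  txn=BusRdX  M[L5]=10
step 11: P1: load  L2  ⟶  ISIS  (L2)  txn=BusRd+Flush  M[L2]=57
step 12: P1: store L2 := 52  ⟶  IMII  (L2)  txn=BusRdX  M[L2]=57
step 13: P2: load  L4  ⟶  ISSI  (L4)  txn=BusRd+Flush  M[L4]=23
step 14: P0: load  L5  ⟶  SISI  (L5)  txn=BusRd+Flush  M[L5]=26
step 15: P0: store L1 := 1  ⟶  MIII  (L1)  txn=BusRdX  M[L1]=50
step 16: P2: load  L3  ⟶  IIMI  (L3)  txn=∅  M[L3]=70
step 17: P1: load  L0  ⟶  ISSI  (L0)  txn=BusRd+Flush  M[L0]=98
step 18: P1: load  L2  ⟶  IMII  (L2)  txn=∅  M[L2]=57
step 19: P2: store L0 := 25  ⟶  IIMI  (L0)  txn=BusRdX  M[L0]=98
step 20: P1: load  L5  ⟶  SSSI  (L5)  txn=BusRd  M[L5]=26
step 21: P0: load  L0  ⟶  SISI  (L0)  txn=BusRd+Flush  M[L0]=25

invalidations = 1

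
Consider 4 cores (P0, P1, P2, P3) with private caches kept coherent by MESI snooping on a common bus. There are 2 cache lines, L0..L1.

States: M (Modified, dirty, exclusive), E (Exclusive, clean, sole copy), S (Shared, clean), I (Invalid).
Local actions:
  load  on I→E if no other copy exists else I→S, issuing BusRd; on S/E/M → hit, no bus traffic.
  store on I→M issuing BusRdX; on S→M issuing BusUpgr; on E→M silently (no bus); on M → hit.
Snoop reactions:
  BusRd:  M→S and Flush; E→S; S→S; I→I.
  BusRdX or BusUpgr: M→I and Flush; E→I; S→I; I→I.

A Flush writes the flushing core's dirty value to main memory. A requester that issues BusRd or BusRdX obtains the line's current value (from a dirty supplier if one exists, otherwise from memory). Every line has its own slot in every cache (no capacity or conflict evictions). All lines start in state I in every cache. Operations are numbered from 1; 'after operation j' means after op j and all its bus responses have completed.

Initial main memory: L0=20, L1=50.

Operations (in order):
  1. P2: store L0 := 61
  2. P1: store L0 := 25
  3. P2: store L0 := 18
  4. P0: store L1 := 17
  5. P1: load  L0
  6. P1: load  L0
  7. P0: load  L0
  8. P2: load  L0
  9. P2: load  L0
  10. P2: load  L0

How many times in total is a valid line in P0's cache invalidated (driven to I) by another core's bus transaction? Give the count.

invalidations = 0

  op1 P2: store L0 := 61 → I/I/M/I on L0; bus BusRdX; mem=20
  op2 P1: store L0 := 25 → I/M/I/I on L0; bus BusRdX Flush; mem=61
  op3 P2: store L0 := 18 → I/I/M/I on L0; bus BusRdX Flush; mem=25
  op4 P0: store L1 := 17 → M/I/I/I on L1; bus BusRdX; mem=50
  op5 P1: load  L0 → I/S/S/I on L0; bus BusRd Flush; mem=18
  op6 P1: load  L0 → I/S/S/I on L0; bus (none); mem=18
  op7 P0: load  L0 → S/S/S/I on L0; bus BusRd; mem=18
  op8 P2: load  L0 → S/S/S/I on L0; bus (none); mem=18
  op9 P2: load  L0 → S/S/S/I on L0; bus (none); mem=18
  op10 P2: load  L0 → S/S/S/I on L0; bus (none); mem=18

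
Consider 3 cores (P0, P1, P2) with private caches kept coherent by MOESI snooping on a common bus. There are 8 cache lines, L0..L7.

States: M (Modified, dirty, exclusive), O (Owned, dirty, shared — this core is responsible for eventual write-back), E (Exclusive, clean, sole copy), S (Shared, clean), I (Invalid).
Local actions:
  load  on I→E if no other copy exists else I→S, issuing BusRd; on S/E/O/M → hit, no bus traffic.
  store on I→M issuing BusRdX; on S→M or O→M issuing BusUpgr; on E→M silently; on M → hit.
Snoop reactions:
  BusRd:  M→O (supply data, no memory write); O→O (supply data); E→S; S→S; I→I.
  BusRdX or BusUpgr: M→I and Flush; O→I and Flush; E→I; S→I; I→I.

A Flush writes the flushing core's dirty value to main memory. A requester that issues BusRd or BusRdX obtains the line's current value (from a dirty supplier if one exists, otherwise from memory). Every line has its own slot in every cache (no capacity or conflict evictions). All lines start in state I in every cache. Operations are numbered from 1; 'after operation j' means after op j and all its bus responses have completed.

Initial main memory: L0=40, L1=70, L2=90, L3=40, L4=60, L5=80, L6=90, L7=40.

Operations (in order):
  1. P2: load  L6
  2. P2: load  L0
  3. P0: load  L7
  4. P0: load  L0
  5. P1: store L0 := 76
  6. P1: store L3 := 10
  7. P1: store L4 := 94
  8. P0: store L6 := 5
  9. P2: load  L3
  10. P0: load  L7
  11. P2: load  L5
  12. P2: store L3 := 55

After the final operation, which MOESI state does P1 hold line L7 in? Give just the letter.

  op1 P2: load  L6 → I/I/E on L6; bus BusRd; mem=90
  op2 P2: load  L0 → I/I/E on L0; bus BusRd; mem=40
  op3 P0: load  L7 → E/I/I on L7; bus BusRd; mem=40
  op4 P0: load  L0 → S/I/S on L0; bus BusRd; mem=40
  op5 P1: store L0 := 76 → I/M/I on L0; bus BusRdX; mem=40
  op6 P1: store L3 := 10 → I/M/I on L3; bus BusRdX; mem=40
  op7 P1: store L4 := 94 → I/M/I on L4; bus BusRdX; mem=60
  op8 P0: store L6 := 5 → M/I/I on L6; bus BusRdX; mem=90
  op9 P2: load  L3 → I/O/S on L3; bus BusRd; mem=40
  op10 P0: load  L7 → E/I/I on L7; bus (none); mem=40
  op11 P2: load  L5 → I/I/E on L5; bus BusRd; mem=80
  op12 P2: store L3 := 55 → I/I/M on L3; bus BusUpgr Flush; mem=10

state = I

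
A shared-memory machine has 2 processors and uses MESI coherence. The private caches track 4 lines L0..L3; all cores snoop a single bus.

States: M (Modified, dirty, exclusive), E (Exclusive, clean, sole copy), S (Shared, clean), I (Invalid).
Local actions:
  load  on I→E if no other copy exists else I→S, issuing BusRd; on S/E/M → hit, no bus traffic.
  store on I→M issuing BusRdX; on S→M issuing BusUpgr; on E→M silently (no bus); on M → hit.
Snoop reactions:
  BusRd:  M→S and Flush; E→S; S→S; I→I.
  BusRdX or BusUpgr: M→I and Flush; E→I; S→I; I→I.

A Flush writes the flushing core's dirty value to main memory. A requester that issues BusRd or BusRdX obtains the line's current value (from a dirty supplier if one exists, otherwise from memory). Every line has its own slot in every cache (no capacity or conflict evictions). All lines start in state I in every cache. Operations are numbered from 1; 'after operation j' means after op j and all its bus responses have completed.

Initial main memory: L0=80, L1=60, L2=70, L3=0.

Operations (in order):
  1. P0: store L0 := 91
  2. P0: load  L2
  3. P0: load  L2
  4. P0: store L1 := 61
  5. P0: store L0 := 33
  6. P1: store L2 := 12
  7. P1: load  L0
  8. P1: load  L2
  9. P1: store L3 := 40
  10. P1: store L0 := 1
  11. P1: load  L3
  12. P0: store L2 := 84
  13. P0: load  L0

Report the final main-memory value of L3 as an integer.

memory[L3] = 0

[1] P0: store L0 := 91 | P0:M(91), P1:I | bus: BusRdX
[2] P0: load  L2 | P0:E(70), P1:I | bus: BusRd
[3] P0: load  L2 | P0:E(70), P1:I | bus: none
[4] P0: store L1 := 61 | P0:M(61), P1:I | bus: BusRdX
[5] P0: store L0 := 33 | P0:M(33), P1:I | bus: none
[6] P1: store L2 := 12 | P0:I, P1:M(12) | bus: BusRdX
[7] P1: load  L0 | P0:S(33), P1:S(33) | bus: BusRd,Flush
[8] P1: load  L2 | P0:I, P1:M(12) | bus: none
[9] P1: store L3 := 40 | P0:I, P1:M(40) | bus: BusRdX
[10] P1: store L0 := 1 | P0:I, P1:M(1) | bus: BusUpgr
[11] P1: load  L3 | P0:I, P1:M(40) | bus: none
[12] P0: store L2 := 84 | P0:M(84), P1:I | bus: BusRdX,Flush
[13] P0: load  L0 | P0:S(1), P1:S(1) | bus: BusRd,Flush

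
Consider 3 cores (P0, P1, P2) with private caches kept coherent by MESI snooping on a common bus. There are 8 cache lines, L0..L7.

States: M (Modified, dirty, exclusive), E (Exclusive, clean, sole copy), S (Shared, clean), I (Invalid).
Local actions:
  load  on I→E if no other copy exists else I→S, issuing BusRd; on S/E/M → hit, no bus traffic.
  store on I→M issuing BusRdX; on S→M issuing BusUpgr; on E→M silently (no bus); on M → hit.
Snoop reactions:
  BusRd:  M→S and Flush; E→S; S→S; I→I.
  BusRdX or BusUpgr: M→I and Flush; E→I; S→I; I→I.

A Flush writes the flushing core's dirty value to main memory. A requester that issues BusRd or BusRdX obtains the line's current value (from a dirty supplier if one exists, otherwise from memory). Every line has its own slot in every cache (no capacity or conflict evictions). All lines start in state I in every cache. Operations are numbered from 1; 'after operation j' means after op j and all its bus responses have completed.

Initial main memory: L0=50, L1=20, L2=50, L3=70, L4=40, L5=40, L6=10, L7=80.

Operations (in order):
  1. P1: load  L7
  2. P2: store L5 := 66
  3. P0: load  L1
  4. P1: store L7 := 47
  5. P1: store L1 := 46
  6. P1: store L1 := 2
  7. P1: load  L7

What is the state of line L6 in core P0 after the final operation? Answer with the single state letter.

state = I

1. P1: load  L7  bus=[BusRd]  L7: P0=I P1=E P2=I  mem[L7]=80
2. P2: store L5 := 66  bus=[BusRdX]  L5: P0=I P1=I P2=M  mem[L5]=40
3. P0: load  L1  bus=[BusRd]  L1: P0=E P1=I P2=I  mem[L1]=20
4. P1: store L7 := 47  bus=[-]  L7: P0=I P1=M P2=I  mem[L7]=80
5. P1: store L1 := 46  bus=[BusRdX]  L1: P0=I P1=M P2=I  mem[L1]=20
6. P1: store L1 := 2  bus=[-]  L1: P0=I P1=M P2=I  mem[L1]=20
7. P1: load  L7  bus=[-]  L7: P0=I P1=M P2=I  mem[L7]=80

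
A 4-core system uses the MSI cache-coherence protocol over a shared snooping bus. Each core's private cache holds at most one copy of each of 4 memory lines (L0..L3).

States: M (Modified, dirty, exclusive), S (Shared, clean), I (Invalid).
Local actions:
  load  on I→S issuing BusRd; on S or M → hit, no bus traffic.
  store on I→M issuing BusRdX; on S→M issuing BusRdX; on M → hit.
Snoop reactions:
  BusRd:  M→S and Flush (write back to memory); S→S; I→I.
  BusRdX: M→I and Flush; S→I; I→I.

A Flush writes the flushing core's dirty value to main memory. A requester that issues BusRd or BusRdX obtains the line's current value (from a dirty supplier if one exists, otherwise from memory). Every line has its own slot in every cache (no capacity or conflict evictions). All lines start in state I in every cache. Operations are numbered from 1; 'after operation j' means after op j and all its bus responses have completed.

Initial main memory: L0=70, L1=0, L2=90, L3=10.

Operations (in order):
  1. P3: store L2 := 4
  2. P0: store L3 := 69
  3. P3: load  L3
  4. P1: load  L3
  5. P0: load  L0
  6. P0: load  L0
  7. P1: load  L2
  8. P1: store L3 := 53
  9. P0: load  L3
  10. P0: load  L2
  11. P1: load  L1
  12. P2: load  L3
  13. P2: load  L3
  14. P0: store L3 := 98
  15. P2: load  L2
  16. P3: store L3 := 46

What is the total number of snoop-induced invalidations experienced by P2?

invalidations = 1

step 1: P3: store L2 := 4  ⟶  IIIM  (L2)  txn=BusRdX  M[L2]=90
step 2: P0: store L3 := 69  ⟶  MIII  (L3)  txn=BusRdX  M[L3]=10
step 3: P3: load  L3  ⟶  SIIS  (L3)  txn=BusRd+Flush  M[L3]=69
step 4: P1: load  L3  ⟶  SSIS  (L3)  txn=BusRd  M[L3]=69
step 5: P0: load  L0  ⟶  SIII  (L0)  txn=BusRd  M[L0]=70
step 6: P0: load  L0  ⟶  SIII  (L0)  txn=∅  M[L0]=70
step 7: P1: load  L2  ⟶  ISIS  (L2)  txn=BusRd+Flush  M[L2]=4
step 8: P1: store L3 := 53  ⟶  IMII  (L3)  txn=BusRdX  M[L3]=69
step 9: P0: load  L3  ⟶  SSII  (L3)  txn=BusRd+Flush  M[L3]=53
step 10: P0: load  L2  ⟶  SSIS  (L2)  txn=BusRd  M[L2]=4
step 11: P1: load  L1  ⟶  ISII  (L1)  txn=BusRd  M[L1]=0
step 12: P2: load  L3  ⟶  SSSI  (L3)  txn=BusRd  M[L3]=53
step 13: P2: load  L3  ⟶  SSSI  (L3)  txn=∅  M[L3]=53
step 14: P0: store L3 := 98  ⟶  MIII  (L3)  txn=BusRdX  M[L3]=53
step 15: P2: load  L2  ⟶  SSSS  (L2)  txn=BusRd  M[L2]=4
step 16: P3: store L3 := 46  ⟶  IIIM  (L3)  txn=BusRdX+Flush  M[L3]=98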